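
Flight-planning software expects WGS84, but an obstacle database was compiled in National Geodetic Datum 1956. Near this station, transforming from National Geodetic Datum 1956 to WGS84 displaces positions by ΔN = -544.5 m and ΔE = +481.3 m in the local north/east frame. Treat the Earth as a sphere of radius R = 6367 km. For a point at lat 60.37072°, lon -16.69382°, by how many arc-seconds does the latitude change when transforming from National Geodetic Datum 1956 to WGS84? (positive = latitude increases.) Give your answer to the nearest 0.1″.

Δφ = -17.6″

On a sphere of radius R, 1 rad of latitude = R, so Δφ = ΔN / R = -544.5 / 6367000 = -8.5519e-05 rad = -17.640″.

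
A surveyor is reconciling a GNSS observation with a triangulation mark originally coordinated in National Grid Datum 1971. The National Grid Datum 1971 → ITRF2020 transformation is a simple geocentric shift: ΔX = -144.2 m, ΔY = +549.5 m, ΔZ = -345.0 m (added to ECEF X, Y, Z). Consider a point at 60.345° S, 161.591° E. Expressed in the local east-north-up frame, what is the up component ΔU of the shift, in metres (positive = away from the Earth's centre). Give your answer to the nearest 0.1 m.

ΔU = 453.4 m

At φ = -60.345°, λ = 161.591°: sin φ = -0.869020, cos φ = 0.494776, sin λ = 0.315798, cos λ = -0.948826.
ΔU = cos φ cos λ·ΔX + cos φ sin λ·ΔY + sin φ·ΔZ = (0.494776)(-0.948826)(-144.2) + (0.494776)(0.315798)(549.5) + (-0.869020)(-345.0) = 453.37 m.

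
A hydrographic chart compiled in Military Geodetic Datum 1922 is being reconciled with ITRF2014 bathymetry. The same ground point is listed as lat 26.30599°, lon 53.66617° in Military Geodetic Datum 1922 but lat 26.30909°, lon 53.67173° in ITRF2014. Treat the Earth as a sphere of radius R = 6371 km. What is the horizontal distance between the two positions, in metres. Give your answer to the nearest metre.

653 m

Δφ = 26.30909° − 26.30599° = +0.00310°; Δλ = 53.67173° − 53.66617° = +0.00556°.
1° along a meridian = πR/180 = 111195 m.
ΔN = Δφ × 111195 = 344.7 m; ΔE = Δλ × 111195 × cos(26.30599°) = +0.00556 × 111195 × 0.896440 = 554.2 m.
Distance = √(ΔE² + ΔN²) = √(554.2² + 344.7²) = 652.7 m.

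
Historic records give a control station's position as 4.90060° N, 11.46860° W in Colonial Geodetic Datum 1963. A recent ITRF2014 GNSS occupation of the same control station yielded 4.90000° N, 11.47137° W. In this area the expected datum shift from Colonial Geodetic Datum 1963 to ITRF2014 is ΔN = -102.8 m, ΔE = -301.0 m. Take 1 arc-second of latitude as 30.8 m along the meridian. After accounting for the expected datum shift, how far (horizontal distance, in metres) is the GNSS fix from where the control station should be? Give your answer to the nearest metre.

Observed coordinate differences: Δφ = -0.00060°, Δλ = -0.00277°.
Converting to metres (1° lat = 110880 m, cos φ = 0.996344): observed ΔN = -66.5 m, observed ΔE = -306.0 m.
Subtracting the expected shift leaves a residual of -66.5 − (-102.8) = 36.3 m north and -306.0 − (-301.0) = -5.0 m east.
Residual distance = √(36.3² + (-5.0)²) = 36.6 m.

37 m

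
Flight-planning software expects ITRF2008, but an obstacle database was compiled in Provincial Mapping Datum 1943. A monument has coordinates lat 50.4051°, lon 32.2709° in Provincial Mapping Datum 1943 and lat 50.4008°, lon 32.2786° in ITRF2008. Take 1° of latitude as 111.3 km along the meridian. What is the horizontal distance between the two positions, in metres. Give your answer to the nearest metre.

Δφ = 50.4008° − 50.4051° = -0.0043°; Δλ = 32.2786° − 32.2709° = +0.0077°.
ΔN = Δφ × 111300 = -478.6 m; ΔE = Δλ × 111300 × cos(50.4051°) = +0.0077 × 111300 × 0.637355 = 546.2 m.
Distance = √(ΔE² + ΔN²) = √(546.2² + (-478.6)²) = 726.2 m.

726 m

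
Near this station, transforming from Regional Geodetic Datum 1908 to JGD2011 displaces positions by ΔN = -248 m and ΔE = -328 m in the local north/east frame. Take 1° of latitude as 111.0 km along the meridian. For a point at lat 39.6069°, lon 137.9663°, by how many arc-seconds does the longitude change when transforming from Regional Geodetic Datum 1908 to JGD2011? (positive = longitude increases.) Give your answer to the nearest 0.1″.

At latitude 39.6069°, cos φ = 0.770436.
1° of longitude at this latitude = 111.0 × cos φ = 85.52 km, so Δλ = -328.0 / 85518.4 = -0.0038354° = -13.808″.

Δλ = -13.8″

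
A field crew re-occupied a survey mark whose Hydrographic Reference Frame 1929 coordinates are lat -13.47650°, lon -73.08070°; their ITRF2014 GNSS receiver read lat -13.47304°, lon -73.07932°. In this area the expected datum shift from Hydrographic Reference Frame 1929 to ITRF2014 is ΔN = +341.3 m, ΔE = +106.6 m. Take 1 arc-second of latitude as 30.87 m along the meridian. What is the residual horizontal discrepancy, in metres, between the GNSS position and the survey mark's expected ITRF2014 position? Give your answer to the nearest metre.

61 m

Observed coordinate differences: Δφ = +0.00346°, Δλ = +0.00138°.
Converting to metres (1° lat = 111132 m, cos φ = 0.972466): observed ΔN = 384.5 m, observed ΔE = 149.1 m.
Subtracting the expected shift leaves a residual of 384.5 − (341.3) = 43.2 m north and 149.1 − (106.6) = 42.5 m east.
Residual distance = √(43.2² + 42.5²) = 60.6 m.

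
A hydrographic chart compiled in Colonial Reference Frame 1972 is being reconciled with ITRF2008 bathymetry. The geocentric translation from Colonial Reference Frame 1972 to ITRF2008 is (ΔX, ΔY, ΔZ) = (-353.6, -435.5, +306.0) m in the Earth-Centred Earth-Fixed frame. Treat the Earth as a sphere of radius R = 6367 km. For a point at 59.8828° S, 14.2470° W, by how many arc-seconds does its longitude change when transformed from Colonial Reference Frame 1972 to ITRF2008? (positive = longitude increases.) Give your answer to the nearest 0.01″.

sin φ = -0.865001, cos φ = 0.501770, sin λ = -0.246103, cos λ = 0.969244.
East component: ΔE = −sin λ·ΔX + cos λ·ΔY = −(-0.246103)(-353.6) + (0.969244)(-435.5) = -509.13 m.
1° of latitude spans πR/180 = 111125 m; at latitude φ, 1° of longitude spans that × cos φ = 55759.3 m, so Δλ = -509.13 / 55759.3 × 3600 = -32.871″.

Δλ = -32.87″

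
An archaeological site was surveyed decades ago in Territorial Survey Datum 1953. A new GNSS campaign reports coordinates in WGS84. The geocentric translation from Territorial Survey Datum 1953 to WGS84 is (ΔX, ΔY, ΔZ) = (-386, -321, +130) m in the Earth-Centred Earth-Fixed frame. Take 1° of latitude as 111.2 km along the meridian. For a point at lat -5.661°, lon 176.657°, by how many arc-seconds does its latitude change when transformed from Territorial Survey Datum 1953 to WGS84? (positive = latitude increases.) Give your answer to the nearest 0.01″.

Δφ = 5.36″

sin φ = -0.098642, cos φ = 0.995123, sin λ = 0.058313, cos λ = -0.998298.
North component: ΔN = −sin φ cos λ·ΔX − sin φ sin λ·ΔY + cos φ·ΔZ = −(-0.098642)(-0.998298)(-386) − (-0.098642)(0.058313)(-321) + (0.995123)(130) = 165.53 m.
1° of latitude spans 111200 m, so Δφ = 165.53 / 111200 × 3600 = 5.359″.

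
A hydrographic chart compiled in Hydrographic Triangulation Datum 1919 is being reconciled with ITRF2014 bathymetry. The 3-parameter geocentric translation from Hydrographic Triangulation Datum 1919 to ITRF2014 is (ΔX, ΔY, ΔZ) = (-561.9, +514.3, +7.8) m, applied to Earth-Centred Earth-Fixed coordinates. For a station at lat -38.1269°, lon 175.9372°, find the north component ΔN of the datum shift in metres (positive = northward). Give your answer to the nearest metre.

ΔN = 375 m

At φ = -38.1269°, λ = 175.9372°: sin φ = -0.617405, cos φ = 0.786645, sin λ = 0.070850, cos λ = -0.997487.
ΔN = −sin φ cos λ·ΔX − sin φ sin λ·ΔY + cos φ·ΔZ = −(-0.617405)(-0.997487)(-561.9) − (-0.617405)(0.070850)(514.3) + (0.786645)(7.8) = 374.68 m.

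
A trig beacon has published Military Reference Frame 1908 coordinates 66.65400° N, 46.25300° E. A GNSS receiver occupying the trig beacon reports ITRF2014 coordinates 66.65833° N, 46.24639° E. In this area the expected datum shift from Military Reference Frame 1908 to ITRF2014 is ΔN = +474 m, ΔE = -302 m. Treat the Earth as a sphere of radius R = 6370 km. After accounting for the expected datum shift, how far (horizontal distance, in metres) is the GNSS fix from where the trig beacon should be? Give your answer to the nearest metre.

Observed coordinate differences: Δφ = +0.00433°, Δλ = -0.00661°.
Converting to metres (1° lat = 111177 m, cos φ = 0.396283): observed ΔN = 481.4 m, observed ΔE = -291.2 m.
Subtracting the expected shift leaves a residual of 481.4 − (474) = 7.4 m north and -291.2 − (-302) = 10.8 m east.
Residual distance = √(7.4² + 10.8²) = 13.1 m.

13 m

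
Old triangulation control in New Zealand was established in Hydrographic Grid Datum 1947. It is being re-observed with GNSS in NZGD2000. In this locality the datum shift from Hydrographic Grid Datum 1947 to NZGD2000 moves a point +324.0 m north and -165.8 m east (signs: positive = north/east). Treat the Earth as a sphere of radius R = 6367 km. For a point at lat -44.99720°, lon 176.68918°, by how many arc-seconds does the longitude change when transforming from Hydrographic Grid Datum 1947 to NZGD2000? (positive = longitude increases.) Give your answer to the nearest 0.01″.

At latitude -44.99720°, cos φ = 0.707141.
One radian of longitude at latitude φ spans R cos φ, so Δλ = ΔE / (R cos φ) = -165.8 / (6367000 × 0.707141) = -3.6825e-05 rad = -7.596″.

Δλ = -7.60″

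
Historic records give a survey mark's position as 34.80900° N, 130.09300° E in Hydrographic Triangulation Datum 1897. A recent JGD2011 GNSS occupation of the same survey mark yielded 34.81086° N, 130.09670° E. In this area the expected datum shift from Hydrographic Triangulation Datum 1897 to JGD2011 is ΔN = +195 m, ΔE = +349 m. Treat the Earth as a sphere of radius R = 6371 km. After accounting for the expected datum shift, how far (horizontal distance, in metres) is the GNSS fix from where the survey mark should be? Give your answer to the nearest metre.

Observed coordinate differences: Δφ = +0.00186°, Δλ = +0.00370°.
Converting to metres (1° lat = 111195 m, cos φ = 0.821060): observed ΔN = 206.8 m, observed ΔE = 337.8 m.
Subtracting the expected shift leaves a residual of 206.8 − (195) = 11.8 m north and 337.8 − (349) = -11.2 m east.
Residual distance = √(11.8² + (-11.2)²) = 16.3 m.

16 m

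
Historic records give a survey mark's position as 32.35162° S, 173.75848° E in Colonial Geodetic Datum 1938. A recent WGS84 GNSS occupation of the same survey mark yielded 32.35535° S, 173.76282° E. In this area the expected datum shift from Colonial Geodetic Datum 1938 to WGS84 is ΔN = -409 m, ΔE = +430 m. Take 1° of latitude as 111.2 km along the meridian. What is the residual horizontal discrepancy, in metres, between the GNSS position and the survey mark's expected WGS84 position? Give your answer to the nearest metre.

Observed coordinate differences: Δφ = -0.00373°, Δλ = +0.00434°.
Converting to metres (1° lat = 111200 m, cos φ = 0.844780): observed ΔN = -414.8 m, observed ΔE = 407.7 m.
Subtracting the expected shift leaves a residual of -414.8 − (-409) = -5.8 m north and 407.7 − (430) = -22.3 m east.
Residual distance = √((-5.8)² + (-22.3)²) = 23.0 m.

23 m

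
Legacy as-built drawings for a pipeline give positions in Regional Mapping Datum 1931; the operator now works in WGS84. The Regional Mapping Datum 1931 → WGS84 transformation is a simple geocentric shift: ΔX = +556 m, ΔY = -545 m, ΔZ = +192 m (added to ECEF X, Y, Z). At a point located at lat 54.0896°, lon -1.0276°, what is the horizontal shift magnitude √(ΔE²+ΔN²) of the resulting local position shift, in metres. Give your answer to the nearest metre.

At φ = 54.0896°, λ = -1.0276°: sin φ = 0.809935, cos φ = 0.586519, sin λ = -0.017934, cos λ = 0.999839.
ΔE = −sin λ·ΔX + cos λ·ΔY = −(-0.017934)·(556) + (0.999839)·(-545) = -534.94 m.
ΔN = −sin φ cos λ·ΔX − sin φ sin λ·ΔY + cos φ·ΔZ = −(0.809935)(0.999839)(556) − (0.809935)(-0.017934)(-545) + (0.586519)(192) = -345.56 m.
Horizontal magnitude = √(ΔE² + ΔN²) = √((-534.94)² + (-345.56)²) = 636.84 m.

637 m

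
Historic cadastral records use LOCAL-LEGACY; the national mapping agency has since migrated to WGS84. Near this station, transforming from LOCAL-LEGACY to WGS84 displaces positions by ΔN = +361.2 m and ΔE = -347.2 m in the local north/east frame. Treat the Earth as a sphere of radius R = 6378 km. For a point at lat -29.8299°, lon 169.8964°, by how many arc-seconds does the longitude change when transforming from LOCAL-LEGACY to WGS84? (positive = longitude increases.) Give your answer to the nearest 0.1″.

At latitude -29.8299°, cos φ = 0.867506.
One radian of longitude at latitude φ spans R cos φ, so Δλ = ΔE / (R cos φ) = -347.2 / (6378000 × 0.867506) = -6.2751e-05 rad = -12.943″.

Δλ = -12.9″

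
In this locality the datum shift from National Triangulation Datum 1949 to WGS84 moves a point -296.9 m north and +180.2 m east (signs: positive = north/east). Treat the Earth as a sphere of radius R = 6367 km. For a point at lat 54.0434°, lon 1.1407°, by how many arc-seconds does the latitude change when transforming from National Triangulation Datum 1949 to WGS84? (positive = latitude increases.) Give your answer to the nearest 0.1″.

Δφ = -9.6″

On a sphere of radius R, 1 rad of latitude = R, so Δφ = ΔN / R = -296.9 / 6367000 = -4.6631e-05 rad = -9.618″.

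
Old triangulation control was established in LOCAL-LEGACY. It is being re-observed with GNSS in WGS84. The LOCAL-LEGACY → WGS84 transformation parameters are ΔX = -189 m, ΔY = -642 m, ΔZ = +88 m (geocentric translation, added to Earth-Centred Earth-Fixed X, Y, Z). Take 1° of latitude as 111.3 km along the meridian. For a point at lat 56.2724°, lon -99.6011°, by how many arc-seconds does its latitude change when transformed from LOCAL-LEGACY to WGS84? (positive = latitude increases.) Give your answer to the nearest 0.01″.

Δφ = -16.30″

sin φ = 0.831687, cos φ = 0.555245, sin λ = -0.985993, cos λ = -0.166788.
North component: ΔN = −sin φ cos λ·ΔX − sin φ sin λ·ΔY + cos φ·ΔZ = −(0.831687)(-0.166788)(-189) − (0.831687)(-0.985993)(-642) + (0.555245)(88) = -503.82 m.
1° of latitude spans 111300 m, so Δφ = -503.82 / 111300 × 3600 = -16.296″.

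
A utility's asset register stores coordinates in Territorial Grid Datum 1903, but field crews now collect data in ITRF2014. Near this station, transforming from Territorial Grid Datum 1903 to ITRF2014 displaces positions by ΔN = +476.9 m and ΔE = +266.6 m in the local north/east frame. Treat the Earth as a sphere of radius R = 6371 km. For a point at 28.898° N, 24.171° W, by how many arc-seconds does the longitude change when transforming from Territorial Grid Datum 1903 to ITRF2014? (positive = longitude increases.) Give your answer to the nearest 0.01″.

Δλ = 9.86″

At latitude 28.898°, cos φ = 0.875481.
One radian of longitude at latitude φ spans R cos φ, so Δλ = ΔE / (R cos φ) = 266.6 / (6371000 × 0.875481) = 4.7798e-05 rad = 9.859″.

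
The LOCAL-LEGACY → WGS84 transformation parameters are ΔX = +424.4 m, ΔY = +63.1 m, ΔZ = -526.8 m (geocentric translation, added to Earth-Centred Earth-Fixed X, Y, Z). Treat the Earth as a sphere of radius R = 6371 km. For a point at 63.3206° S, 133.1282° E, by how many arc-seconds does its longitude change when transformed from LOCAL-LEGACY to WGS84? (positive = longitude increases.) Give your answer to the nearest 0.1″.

sin φ = -0.893533, cos φ = 0.448998, sin λ = 0.729826, cos λ = -0.683633.
East component: ΔE = −sin λ·ΔX + cos λ·ΔY = −(0.729826)(424.4) + (-0.683633)(63.1) = -352.88 m.
1° of latitude spans πR/180 = 111195 m; at latitude φ, 1° of longitude spans that × cos φ = 49926.3 m, so Δλ = -352.88 / 49926.3 × 3600 = -25.445″.

Δλ = -25.4″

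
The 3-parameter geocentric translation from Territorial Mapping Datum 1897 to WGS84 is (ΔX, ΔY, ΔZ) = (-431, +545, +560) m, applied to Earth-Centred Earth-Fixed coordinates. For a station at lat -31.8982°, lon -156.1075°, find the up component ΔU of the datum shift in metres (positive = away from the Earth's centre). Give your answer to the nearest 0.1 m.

ΔU = -148.8 m

The local up (radial) axis is (cos φ cos λ, cos φ sin λ, sin φ), giving ΔU = 334.558 − 187.403 − 295.911 = -148.76 m.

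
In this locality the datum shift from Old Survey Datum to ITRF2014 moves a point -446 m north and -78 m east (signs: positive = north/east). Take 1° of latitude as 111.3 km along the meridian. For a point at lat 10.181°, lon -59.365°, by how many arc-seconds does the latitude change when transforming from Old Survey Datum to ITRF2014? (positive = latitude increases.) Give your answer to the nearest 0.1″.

1° of latitude = 111.3 km, so Δφ = -446.0 / 111300 = -0.0040072° = -14.426″.

Δφ = -14.4″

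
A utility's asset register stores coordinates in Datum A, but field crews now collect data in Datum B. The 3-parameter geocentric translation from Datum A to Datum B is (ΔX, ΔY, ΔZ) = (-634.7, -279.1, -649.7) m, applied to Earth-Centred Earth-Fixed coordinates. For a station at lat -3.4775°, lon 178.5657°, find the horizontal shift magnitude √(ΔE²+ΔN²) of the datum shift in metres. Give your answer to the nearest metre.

678 m

At φ = -3.4775°, λ = 178.5657°: sin φ = -0.060657, cos φ = 0.998159, sin λ = 0.025031, cos λ = -0.999687.
ΔE = −sin λ·ΔX + cos λ·ΔY = −(0.025031)·(-634.7) + (-0.999687)·(-279.1) = 294.90 m.
ΔN = −sin φ cos λ·ΔX − sin φ sin λ·ΔY + cos φ·ΔZ = −(-0.060657)(-0.999687)(-634.7) − (-0.060657)(0.025031)(-279.1) + (0.998159)(-649.7) = -610.44 m.
Horizontal magnitude = √(ΔE² + ΔN²) = √(294.90² + (-610.44)²) = 677.94 m.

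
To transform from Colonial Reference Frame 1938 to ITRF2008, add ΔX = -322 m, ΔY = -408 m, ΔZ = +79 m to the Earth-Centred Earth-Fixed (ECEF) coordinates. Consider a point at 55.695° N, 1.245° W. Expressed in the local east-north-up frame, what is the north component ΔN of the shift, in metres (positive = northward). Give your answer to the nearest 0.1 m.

The local north axis is (−sin φ cos λ, −sin φ sin λ, cos φ), giving ΔN = 265.925 − 7.323 + 44.524 = 303.13 m.

ΔN = 303.1 m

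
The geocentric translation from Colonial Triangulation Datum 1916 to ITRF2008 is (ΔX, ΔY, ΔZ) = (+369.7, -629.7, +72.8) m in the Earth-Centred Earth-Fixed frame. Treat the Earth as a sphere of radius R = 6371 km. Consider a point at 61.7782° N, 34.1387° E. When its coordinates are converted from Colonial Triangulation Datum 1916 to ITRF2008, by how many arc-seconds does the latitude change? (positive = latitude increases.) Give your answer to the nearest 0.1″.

sin φ = 0.881124, cos φ = 0.472886, sin λ = 0.561198, cos λ = 0.827681.
North component: ΔN = −sin φ cos λ·ΔX − sin φ sin λ·ΔY + cos φ·ΔZ = −(0.881124)(0.827681)(369.7) − (0.881124)(0.561198)(-629.7) + (0.472886)(72.8) = 76.18 m.
1° of latitude spans πR/180 = 111195 m, so Δφ = 76.18 / 111195 × 3600 = 2.467″.

Δφ = 2.5″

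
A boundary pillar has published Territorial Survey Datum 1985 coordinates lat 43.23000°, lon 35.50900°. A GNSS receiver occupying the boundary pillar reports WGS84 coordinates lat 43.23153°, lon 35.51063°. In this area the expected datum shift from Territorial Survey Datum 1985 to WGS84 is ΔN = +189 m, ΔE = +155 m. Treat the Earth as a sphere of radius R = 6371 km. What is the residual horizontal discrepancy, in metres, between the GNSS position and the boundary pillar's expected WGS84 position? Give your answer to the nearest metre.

30 m

Observed coordinate differences: Δφ = +0.00153°, Δλ = +0.00163°.
Converting to metres (1° lat = 111195 m, cos φ = 0.728610): observed ΔN = 170.1 m, observed ΔE = 132.1 m.
Subtracting the expected shift leaves a residual of 170.1 − (189) = -18.9 m north and 132.1 − (155) = -22.9 m east.
Residual distance = √((-18.9)² + (-22.9)²) = 29.7 m.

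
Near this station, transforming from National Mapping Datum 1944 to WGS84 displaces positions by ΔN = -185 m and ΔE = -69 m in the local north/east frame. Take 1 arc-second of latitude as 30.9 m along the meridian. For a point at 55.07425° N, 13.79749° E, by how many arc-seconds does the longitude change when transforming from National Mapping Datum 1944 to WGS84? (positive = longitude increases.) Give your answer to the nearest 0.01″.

At latitude 55.07425°, cos φ = 0.572514.
1″ of longitude at this latitude = 30.90 × cos φ = 17.6907 m, so Δλ = -69.0 / 17.6907 = -3.900″.

Δλ = -3.90″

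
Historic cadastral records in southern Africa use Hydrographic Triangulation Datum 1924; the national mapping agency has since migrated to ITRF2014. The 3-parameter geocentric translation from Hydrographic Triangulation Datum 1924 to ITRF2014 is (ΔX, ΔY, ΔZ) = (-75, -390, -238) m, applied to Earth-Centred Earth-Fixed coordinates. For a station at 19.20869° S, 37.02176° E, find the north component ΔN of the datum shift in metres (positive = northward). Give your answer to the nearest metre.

ΔN = -322 m

At φ = -19.20869°, λ = 37.02176°: sin φ = -0.329010, cos φ = 0.944326, sin λ = 0.602118, cos λ = 0.798407.
ΔN = −sin φ cos λ·ΔX − sin φ sin λ·ΔY + cos φ·ΔZ = −(-0.329010)(0.798407)(-75) − (-0.329010)(0.602118)(-390) + (0.944326)(-238) = -321.71 m.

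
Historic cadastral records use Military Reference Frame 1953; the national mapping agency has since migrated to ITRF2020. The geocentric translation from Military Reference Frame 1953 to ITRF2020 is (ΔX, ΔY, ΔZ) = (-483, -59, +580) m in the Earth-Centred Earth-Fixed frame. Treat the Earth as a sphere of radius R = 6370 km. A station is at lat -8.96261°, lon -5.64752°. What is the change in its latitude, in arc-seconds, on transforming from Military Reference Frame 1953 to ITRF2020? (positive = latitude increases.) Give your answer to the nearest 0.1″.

sin φ = -0.155790, cos φ = 0.987790, sin λ = -0.098408, cos λ = 0.995146.
North component: ΔN = −sin φ cos λ·ΔX − sin φ sin λ·ΔY + cos φ·ΔZ = −(-0.155790)(0.995146)(-483) − (-0.155790)(-0.098408)(-59) + (0.987790)(580) = 498.94 m.
1° of latitude spans πR/180 = 111177 m, so Δφ = 498.94 / 111177 × 3600 = 16.156″.

Δφ = 16.2″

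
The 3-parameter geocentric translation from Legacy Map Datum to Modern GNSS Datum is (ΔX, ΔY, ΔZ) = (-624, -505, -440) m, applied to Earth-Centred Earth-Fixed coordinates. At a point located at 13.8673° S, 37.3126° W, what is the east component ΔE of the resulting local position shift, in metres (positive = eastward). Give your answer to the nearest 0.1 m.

At φ = -13.8673°, λ = -37.3126°: sin φ = -0.239674, cos φ = 0.970853, sin λ = -0.606163, cos λ = 0.795340.
ΔE = −sin λ·ΔX + cos λ·ΔY = −(-0.606163)·(-624) + (0.795340)·(-505) = -779.89 m.

ΔE = -779.9 m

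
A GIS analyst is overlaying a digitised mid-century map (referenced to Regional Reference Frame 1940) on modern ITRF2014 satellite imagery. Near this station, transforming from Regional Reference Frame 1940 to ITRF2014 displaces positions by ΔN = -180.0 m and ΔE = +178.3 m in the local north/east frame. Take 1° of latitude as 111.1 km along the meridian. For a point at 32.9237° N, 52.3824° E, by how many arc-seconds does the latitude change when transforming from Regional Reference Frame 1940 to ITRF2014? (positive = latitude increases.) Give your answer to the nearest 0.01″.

1° of latitude = 111.1 km, so Δφ = -180.0 / 111100 = -0.0016202° = -5.833″.

Δφ = -5.83″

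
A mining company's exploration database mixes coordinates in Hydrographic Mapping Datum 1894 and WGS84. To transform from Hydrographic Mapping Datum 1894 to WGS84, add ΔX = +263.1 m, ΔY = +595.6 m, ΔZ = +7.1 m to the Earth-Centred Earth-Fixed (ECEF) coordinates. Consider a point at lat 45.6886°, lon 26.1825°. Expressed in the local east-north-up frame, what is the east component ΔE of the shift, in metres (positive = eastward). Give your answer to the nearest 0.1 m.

The local east axis at (φ, λ) is (−sin λ, cos λ, 0), so ΔE = −sin(26.1825°)·263.1 + cos(26.1825°)·595.6 = 418.40 m.

ΔE = 418.4 m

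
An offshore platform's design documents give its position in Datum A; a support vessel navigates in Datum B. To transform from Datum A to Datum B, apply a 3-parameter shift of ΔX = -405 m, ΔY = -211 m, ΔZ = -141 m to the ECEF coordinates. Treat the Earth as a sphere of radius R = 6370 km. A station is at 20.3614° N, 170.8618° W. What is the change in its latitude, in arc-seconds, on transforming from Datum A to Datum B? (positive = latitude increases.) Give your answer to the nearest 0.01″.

Δφ = -9.16″

sin φ = 0.347941, cos φ = 0.937517, sin λ = -0.158816, cos λ = -0.987308.
North component: ΔN = −sin φ cos λ·ΔX − sin φ sin λ·ΔY + cos φ·ΔZ = −(0.347941)(-0.987308)(-405) − (0.347941)(-0.158816)(-211) + (0.937517)(-141) = -282.98 m.
1° of latitude spans πR/180 = 111177 m, so Δφ = -282.98 / 111177 × 3600 = -9.163″.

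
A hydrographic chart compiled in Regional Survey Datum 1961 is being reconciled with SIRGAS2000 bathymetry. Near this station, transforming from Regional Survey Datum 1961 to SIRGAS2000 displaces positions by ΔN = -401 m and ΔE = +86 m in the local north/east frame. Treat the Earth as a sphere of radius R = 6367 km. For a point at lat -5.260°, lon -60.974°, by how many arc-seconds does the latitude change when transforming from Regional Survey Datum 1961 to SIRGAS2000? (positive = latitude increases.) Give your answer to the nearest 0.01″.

Δφ = -12.99″

On a sphere of radius R, 1 rad of latitude = R, so Δφ = ΔN / R = -401.0 / 6367000 = -6.2981e-05 rad = -12.991″.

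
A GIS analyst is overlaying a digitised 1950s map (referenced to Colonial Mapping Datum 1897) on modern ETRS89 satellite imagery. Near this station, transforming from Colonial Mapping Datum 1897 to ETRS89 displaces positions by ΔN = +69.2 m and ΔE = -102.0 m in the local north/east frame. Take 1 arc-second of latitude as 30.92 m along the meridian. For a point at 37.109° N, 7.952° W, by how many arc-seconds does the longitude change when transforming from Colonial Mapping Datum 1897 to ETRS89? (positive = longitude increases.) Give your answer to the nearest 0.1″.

Δλ = -4.1″

At latitude 37.109°, cos φ = 0.797489.
1″ of longitude at this latitude = 30.92 × cos φ = 24.6584 m, so Δλ = -102.0 / 24.6584 = -4.137″.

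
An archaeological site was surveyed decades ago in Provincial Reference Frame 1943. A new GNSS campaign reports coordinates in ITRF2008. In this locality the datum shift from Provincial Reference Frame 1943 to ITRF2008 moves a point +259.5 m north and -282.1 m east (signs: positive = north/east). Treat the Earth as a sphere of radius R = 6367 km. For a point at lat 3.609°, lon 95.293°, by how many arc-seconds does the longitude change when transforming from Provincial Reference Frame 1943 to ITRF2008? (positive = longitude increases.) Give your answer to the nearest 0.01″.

At latitude 3.609°, cos φ = 0.998017.
One radian of longitude at latitude φ spans R cos φ, so Δλ = ΔE / (R cos φ) = -282.1 / (6367000 × 0.998017) = -4.4395e-05 rad = -9.157″.

Δλ = -9.16″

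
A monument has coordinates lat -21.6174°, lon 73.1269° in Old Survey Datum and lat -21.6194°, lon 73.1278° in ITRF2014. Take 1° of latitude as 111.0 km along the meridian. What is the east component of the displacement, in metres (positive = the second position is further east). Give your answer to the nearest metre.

Δφ = -21.6194° − -21.6174° = -0.0020°; Δλ = 73.1278° − 73.1269° = +0.0009°.
ΔN = Δφ × 111000 = -222.0 m; ΔE = Δλ × 111000 × cos(-21.6174°) = +0.0009 × 111000 × 0.929665 = 92.9 m.

ΔE = 93 m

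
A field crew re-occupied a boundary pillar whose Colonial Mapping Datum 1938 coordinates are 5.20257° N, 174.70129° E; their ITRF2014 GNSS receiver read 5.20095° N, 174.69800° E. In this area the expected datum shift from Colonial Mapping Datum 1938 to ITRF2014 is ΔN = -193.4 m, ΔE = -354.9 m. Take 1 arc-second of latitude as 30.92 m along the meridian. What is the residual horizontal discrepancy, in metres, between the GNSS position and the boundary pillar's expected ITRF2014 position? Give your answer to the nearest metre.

16 m

Observed coordinate differences: Δφ = -0.00162°, Δλ = -0.00329°.
Converting to metres (1° lat = 111312 m, cos φ = 0.995880): observed ΔN = -180.3 m, observed ΔE = -364.7 m.
Subtracting the expected shift leaves a residual of -180.3 − (-193.4) = 13.1 m north and -364.7 − (-354.9) = -9.8 m east.
Residual distance = √(13.1² + (-9.8)²) = 16.3 m.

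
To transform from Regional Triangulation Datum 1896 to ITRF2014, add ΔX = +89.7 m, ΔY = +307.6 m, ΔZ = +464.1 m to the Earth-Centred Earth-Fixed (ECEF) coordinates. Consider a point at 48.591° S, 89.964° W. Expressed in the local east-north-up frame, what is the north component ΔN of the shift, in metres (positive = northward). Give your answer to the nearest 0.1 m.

ΔN = 76.3 m

The local north axis is (−sin φ cos λ, −sin φ sin λ, cos φ), giving ΔN = 0.042 − 230.702 + 306.970 = 76.31 m.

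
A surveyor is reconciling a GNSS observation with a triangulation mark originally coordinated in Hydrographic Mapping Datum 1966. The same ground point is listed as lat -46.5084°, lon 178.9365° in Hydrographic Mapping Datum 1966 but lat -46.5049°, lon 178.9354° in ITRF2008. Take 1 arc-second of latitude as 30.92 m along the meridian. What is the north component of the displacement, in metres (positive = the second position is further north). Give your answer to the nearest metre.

ΔN = 390 m

Δφ = -46.5049° − -46.5084° = +0.0035°; Δλ = 178.9354° − 178.9365° = -0.0011°.
1° of latitude = 3600 × 30.92 = 111312 m.
ΔN = Δφ × 111312 = 389.6 m; ΔE = Δλ × 111312 × cos(-46.5084°) = -0.0011 × 111312 × 0.688248 = -84.3 m.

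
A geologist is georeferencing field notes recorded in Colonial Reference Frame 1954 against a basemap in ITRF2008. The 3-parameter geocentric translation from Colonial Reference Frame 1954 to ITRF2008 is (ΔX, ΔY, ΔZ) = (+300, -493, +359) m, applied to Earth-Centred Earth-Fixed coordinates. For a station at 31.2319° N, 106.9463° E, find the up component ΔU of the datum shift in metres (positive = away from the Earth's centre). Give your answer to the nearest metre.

ΔU = -292 m

The local up (radial) axis is (cos φ cos λ, cos φ sin λ, sin φ), giving ΔU = -74.770 − 403.248 + 186.143 = -291.88 m.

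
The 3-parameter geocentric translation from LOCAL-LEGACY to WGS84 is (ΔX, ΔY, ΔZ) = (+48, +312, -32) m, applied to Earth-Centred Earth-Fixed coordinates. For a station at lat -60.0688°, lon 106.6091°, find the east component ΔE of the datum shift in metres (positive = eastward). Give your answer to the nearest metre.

ΔE = -135 m

The local east axis at (φ, λ) is (−sin λ, cos λ, 0), so ΔE = −sin(106.6091°)·48 + cos(106.6091°)·312 = -135.18 m.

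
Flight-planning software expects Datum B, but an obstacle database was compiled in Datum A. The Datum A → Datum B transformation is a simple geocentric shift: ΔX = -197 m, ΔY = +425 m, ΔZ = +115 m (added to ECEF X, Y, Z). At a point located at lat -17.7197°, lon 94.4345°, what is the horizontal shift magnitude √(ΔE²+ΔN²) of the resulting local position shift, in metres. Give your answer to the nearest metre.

293 m

At φ = -17.7197°, λ = 94.4345°: sin φ = -0.304361, cos φ = 0.952557, sin λ = 0.997006, cos λ = -0.077319.
ΔE = −sin λ·ΔX + cos λ·ΔY = −(0.997006)·(-197) + (-0.077319)·(425) = 163.55 m.
ΔN = −sin φ cos λ·ΔX − sin φ sin λ·ΔY + cos φ·ΔZ = −(-0.304361)(-0.077319)(-197) − (-0.304361)(0.997006)(425) + (0.952557)(115) = 243.15 m.
Horizontal magnitude = √(ΔE² + ΔN²) = √(163.55² + 243.15²) = 293.03 m.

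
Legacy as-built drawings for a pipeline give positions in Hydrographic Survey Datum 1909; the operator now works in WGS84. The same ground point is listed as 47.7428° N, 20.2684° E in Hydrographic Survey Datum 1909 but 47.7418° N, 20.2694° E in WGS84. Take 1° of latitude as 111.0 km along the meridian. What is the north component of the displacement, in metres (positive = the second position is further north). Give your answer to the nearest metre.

Δφ = 47.7418° − 47.7428° = -0.0010°; Δλ = 20.2694° − 20.2684° = +0.0010°.
ΔN = Δφ × 111000 = -111.0 m; ΔE = Δλ × 111000 × cos(47.7428°) = +0.0010 × 111000 × 0.672460 = 74.6 m.

ΔN = -111 m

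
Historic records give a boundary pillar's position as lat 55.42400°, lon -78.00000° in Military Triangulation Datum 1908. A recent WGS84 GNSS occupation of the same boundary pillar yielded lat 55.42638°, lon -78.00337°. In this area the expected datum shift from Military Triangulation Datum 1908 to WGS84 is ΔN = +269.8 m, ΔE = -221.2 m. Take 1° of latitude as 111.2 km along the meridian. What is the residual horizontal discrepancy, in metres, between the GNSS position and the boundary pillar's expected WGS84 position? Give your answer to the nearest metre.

10 m

Observed coordinate differences: Δφ = +0.00238°, Δλ = -0.00337°.
Converting to metres (1° lat = 111200 m, cos φ = 0.567499): observed ΔN = 264.7 m, observed ΔE = -212.7 m.
Subtracting the expected shift leaves a residual of 264.7 − (269.8) = -5.1 m north and -212.7 − (-221.2) = 8.5 m east.
Residual distance = √((-5.1)² + 8.5²) = 10.0 m.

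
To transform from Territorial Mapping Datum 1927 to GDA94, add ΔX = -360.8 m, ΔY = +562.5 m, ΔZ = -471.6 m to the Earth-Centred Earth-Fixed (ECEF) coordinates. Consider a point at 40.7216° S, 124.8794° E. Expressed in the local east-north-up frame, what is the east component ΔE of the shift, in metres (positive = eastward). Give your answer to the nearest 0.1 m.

ΔE = -25.7 m

At φ = -40.7216°, λ = 124.8794°: sin φ = -0.652384, cos φ = 0.757888, sin λ = 0.820358, cos λ = -0.571851.
ΔE = −sin λ·ΔX + cos λ·ΔY = −(0.820358)·(-360.8) + (-0.571851)·(562.5) = -25.68 m.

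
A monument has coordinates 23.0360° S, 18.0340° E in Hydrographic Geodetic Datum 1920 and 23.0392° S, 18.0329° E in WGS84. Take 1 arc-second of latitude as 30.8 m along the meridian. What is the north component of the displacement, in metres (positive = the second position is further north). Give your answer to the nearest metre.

Δφ = -23.0392° − -23.0360° = -0.0032°; Δλ = 18.0329° − 18.0340° = -0.0011°.
1° of latitude = 3600 × 30.80 = 110880 m.
ΔN = Δφ × 110880 = -354.8 m; ΔE = Δλ × 110880 × cos(-23.0360°) = -0.0011 × 110880 × 0.920259 = -112.2 m.

ΔN = -355 m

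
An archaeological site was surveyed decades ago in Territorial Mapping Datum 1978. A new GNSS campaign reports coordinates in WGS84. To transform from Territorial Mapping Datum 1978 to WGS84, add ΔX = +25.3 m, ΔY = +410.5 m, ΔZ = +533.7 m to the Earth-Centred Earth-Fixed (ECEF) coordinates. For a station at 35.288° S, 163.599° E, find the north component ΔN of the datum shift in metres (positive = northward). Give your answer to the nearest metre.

ΔN = 489 m

At φ = -35.288°, λ = 163.599°: sin φ = -0.577687, cos φ = 0.816259, sin λ = 0.282358, cos λ = -0.959309.
ΔN = −sin φ cos λ·ΔX − sin φ sin λ·ΔY + cos φ·ΔZ = −(-0.577687)(-0.959309)(25.3) − (-0.577687)(0.282358)(410.5) + (0.816259)(533.7) = 488.57 m.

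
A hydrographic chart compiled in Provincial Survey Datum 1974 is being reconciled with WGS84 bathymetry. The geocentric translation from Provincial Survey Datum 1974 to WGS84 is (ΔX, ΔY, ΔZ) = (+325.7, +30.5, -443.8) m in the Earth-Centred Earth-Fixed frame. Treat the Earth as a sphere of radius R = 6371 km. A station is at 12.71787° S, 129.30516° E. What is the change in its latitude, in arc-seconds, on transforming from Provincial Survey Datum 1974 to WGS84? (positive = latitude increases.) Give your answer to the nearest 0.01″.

sin φ = -0.220150, cos φ = 0.975466, sin λ = 0.773783, cos λ = -0.633451.
North component: ΔN = −sin φ cos λ·ΔX − sin φ sin λ·ΔY + cos φ·ΔZ = −(-0.220150)(-0.633451)(325.7) − (-0.220150)(0.773783)(30.5) + (0.975466)(-443.8) = -473.14 m.
1° of latitude spans πR/180 = 111195 m, so Δφ = -473.14 / 111195 × 3600 = -15.318″.

Δφ = -15.32″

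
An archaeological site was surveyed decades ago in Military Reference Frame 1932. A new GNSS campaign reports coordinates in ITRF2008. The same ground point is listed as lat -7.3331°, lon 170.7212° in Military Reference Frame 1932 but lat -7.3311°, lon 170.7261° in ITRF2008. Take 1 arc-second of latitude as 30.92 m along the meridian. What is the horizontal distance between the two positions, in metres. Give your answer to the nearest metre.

Δφ = -7.3311° − -7.3331° = +0.0020°; Δλ = 170.7261° − 170.7212° = +0.0049°.
1° of latitude = 3600 × 30.92 = 111312 m.
ΔN = Δφ × 111312 = 222.6 m; ΔE = Δλ × 111312 × cos(-7.3331°) = +0.0049 × 111312 × 0.991821 = 541.0 m.
Distance = √(ΔE² + ΔN²) = √(541.0² + 222.6²) = 585.0 m.

585 m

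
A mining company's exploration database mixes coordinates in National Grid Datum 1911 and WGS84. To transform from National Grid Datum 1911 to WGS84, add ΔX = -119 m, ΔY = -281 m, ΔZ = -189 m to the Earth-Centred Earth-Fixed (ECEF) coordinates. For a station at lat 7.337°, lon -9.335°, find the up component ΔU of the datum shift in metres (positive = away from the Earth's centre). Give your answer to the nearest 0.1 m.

ΔU = -95.4 m

At φ = 7.337°, λ = -9.335°: sin φ = 0.127705, cos φ = 0.991812, sin λ = -0.162207, cos λ = 0.986757.
ΔU = cos φ cos λ·ΔX + cos φ sin λ·ΔY + sin φ·ΔZ = (0.991812)(0.986757)(-119) + (0.991812)(-0.162207)(-281) + (0.127705)(-189) = -95.39 m.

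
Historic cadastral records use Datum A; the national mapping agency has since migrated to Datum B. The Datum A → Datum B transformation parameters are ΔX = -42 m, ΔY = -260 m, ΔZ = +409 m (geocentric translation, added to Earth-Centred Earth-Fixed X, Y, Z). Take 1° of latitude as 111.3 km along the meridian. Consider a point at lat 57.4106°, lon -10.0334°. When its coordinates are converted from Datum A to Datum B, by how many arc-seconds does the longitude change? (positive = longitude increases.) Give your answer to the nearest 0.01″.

Δλ = -15.81″

sin φ = 0.842552, cos φ = 0.538615, sin λ = -0.174222, cos λ = 0.984706.
East component: ΔE = −sin λ·ΔX + cos λ·ΔY = −(-0.174222)(-42) + (0.984706)(-260) = -263.34 m.
1° of latitude spans 111300 m; at latitude φ, 1° of longitude spans that × cos φ = 59947.8 m, so Δλ = -263.34 / 59947.8 × 3600 = -15.814″.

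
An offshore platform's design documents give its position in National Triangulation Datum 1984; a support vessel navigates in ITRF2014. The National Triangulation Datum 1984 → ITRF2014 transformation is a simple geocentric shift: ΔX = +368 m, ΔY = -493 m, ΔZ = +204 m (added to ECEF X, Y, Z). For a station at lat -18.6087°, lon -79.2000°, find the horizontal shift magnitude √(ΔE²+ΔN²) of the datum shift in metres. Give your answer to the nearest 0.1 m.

At φ = -18.6087°, λ = -79.2000°: sin φ = -0.319103, cos φ = 0.947720, sin λ = -0.982287, cos λ = 0.187381.
ΔE = −sin λ·ΔX + cos λ·ΔY = −(-0.982287)·(368) + (0.187381)·(-493) = 269.10 m.
ΔN = −sin φ cos λ·ΔX − sin φ sin λ·ΔY + cos φ·ΔZ = −(-0.319103)(0.187381)(368) − (-0.319103)(-0.982287)(-493) + (0.947720)(204) = 369.87 m.
Horizontal magnitude = √(ΔE² + ΔN²) = √(269.10² + 369.87²) = 457.41 m.

457.4 m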